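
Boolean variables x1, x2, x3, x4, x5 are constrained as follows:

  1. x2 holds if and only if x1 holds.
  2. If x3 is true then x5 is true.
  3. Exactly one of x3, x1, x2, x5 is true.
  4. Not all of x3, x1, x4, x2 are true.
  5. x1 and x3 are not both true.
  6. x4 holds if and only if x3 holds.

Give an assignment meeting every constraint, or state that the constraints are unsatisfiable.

x1 = False, x2 = False, x3 = False, x4 = False, x5 = True

  (1) x2=F, x1=F — same ✓
  (2) x3=F ⇒ x5: vacuous ✓
  (3) {x3, x1, x2, x5}: 1 true — exactly one ✓
  (4) {x3, x1, x4, x2}: 0/4 true — not all ✓
  (5) x1=F, x3=F — not both ✓
  (6) x4=F, x3=F — same ✓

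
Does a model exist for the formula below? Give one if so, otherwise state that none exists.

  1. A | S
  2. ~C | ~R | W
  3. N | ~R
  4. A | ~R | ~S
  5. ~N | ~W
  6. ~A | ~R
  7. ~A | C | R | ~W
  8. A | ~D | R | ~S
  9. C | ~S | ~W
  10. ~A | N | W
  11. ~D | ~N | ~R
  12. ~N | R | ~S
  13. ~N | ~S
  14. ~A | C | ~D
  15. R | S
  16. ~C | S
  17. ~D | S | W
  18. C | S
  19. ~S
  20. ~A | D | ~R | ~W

Case C = True:
  (~C | S) forces S = True.
  Clause (~S) is falsified — contradiction.
Case C = False:
  (C | S) forces S = True.
  Clause (~S) is falsified — contradiction.
Both cases fail, so the formula is unsatisfiable.

Unsatisfiable — no assignment works.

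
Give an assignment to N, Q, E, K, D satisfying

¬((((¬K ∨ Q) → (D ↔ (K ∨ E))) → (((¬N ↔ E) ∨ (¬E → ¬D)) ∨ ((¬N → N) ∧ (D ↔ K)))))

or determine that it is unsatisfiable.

N=F, Q=F, E=F, K=T, D=T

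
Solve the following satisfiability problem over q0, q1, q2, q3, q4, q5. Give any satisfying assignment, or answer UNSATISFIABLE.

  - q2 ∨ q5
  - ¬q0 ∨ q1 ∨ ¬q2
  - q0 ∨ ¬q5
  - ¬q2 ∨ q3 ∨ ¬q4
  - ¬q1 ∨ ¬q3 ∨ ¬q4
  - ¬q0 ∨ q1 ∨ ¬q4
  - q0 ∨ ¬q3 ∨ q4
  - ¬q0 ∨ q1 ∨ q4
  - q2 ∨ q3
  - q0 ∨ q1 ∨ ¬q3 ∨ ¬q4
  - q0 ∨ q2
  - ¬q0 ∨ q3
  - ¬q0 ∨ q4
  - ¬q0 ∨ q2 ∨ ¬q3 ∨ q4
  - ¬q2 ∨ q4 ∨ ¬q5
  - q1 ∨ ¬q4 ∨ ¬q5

q0 = False; q1 = True; q2 = True; q3 = False; q4 = False; q5 = False

Set q0 = False.
  then (q0 ∨ ¬q5) forces q5 = False.
  then (q0 ∨ q2) forces q2 = True.
Set q1 = True.
Try q3 = True:
  (¬q1 ∨ ¬q3 ∨ ¬q4) forces q4 = False.
  clause (q0 ∨ ¬q3 ∨ q4) is falsified — backtrack.
So q3 = False.
  then (¬q2 ∨ q3 ∨ ¬q4) forces q4 = False.
All clauses satisfied.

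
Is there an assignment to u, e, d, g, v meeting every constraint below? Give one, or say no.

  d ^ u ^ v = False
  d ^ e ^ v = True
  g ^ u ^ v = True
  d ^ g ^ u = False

u: True; e: False; d: True; g: False; v: False

d ^ u ^ v = T ^ T ^ F = False ✓
d ^ e ^ v = T ^ F ^ F = True ✓
g ^ u ^ v = F ^ T ^ F = True ✓
d ^ g ^ u = T ^ F ^ T = False ✓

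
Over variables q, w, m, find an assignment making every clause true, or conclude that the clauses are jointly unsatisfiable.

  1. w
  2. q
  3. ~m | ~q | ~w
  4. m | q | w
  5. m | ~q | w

q = True, w = True, m = False

Unit clause (w) forces w = True.
Unit clause (q) forces q = True.
In (~m | ~q | ~w) only ~m is left, so m = False.
Check each clause:
  (w): w holds.
  (q): q holds.
  (~m | ~q | ~w): ~m holds.
  (m | q | w): q holds.
  (m | ~q | w): w holds.
All clauses satisfied.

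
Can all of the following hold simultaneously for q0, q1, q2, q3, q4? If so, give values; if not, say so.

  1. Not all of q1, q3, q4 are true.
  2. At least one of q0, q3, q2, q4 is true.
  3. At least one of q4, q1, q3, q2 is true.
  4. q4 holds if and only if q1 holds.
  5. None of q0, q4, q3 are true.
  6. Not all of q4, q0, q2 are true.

q0 = False, q1 = False, q2 = True, q3 = False, q4 = False

  (1) {q1, q3, q4}: 0/3 true — not all ✓
  (2) {q0, q3, q2, q4}: 1 true — at least one ✓
  (3) {q4, q1, q3, q2}: 1 true — at least one ✓
  (4) q4=F, q1=F — same ✓
  (5) {q0, q4, q3}: 0 true — none ✓
  (6) {q4, q0, q2}: 1/3 true — not all ✓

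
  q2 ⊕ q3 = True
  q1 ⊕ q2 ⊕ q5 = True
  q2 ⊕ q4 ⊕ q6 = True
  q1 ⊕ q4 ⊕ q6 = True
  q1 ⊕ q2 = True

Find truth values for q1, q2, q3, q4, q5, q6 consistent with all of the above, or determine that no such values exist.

Unsatisfiable — no assignment works.

Adding constraints 3, 4, 5 mod 2: every variable appears an even number of times on the left, so the left side is 0.
But the right sides sum to 1 (mod 2). 0 ≠ 1 — the system is inconsistent.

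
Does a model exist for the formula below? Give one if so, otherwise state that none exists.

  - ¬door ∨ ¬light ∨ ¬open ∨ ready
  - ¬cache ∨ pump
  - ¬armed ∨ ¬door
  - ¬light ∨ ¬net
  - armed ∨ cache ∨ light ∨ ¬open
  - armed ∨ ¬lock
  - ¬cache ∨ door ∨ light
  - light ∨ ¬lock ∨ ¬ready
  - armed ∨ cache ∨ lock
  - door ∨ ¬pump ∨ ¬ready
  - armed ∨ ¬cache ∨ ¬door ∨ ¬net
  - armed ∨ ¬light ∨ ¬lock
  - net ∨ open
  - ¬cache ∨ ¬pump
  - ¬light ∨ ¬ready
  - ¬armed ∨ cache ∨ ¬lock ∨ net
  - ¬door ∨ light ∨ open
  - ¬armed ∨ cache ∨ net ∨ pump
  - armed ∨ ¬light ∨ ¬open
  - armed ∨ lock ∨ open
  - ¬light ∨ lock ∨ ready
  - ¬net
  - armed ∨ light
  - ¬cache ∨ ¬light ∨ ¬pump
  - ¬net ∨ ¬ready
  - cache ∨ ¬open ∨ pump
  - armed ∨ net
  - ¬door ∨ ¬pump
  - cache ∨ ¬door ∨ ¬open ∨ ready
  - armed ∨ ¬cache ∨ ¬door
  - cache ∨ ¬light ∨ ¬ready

open = True, door = False, ready = False, net = False, lock = False, light = False, cache = False, pump = True, armed = True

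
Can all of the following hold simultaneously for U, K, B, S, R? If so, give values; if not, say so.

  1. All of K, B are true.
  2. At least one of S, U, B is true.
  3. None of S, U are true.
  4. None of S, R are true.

U: False; K: True; B: True; S: False; R: False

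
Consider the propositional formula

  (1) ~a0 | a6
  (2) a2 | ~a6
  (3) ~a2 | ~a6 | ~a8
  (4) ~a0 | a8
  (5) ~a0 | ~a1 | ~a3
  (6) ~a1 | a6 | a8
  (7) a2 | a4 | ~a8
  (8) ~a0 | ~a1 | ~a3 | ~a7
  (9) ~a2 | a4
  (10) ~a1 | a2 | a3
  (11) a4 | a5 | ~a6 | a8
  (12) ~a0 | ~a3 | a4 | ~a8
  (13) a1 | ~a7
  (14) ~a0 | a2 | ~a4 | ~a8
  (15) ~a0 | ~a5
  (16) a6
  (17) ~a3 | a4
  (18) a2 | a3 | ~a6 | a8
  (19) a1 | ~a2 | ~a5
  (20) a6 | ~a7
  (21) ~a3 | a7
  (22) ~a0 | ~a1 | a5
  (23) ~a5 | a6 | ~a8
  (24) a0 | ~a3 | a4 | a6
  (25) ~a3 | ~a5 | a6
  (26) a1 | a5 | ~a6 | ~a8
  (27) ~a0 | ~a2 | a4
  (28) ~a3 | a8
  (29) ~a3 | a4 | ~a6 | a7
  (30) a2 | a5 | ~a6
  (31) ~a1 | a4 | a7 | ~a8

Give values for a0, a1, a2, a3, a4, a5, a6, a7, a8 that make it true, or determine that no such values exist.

a0 = False, a1 = True, a2 = True, a3 = False, a4 = True, a5 = False, a6 = True, a7 = True, a8 = False

Unit clause (a6) forces a6 = True.
In (a2 | ~a6) only a2 is left, so a2 = True.
In (~a2 | ~a6 | ~a8) only ~a8 is left, so a8 = False.
In (~a0 | a8) only ~a0 is left, so a0 = False.
In (~a2 | a4) only a4 is left, so a4 = True.
In (~a3 | a8) only ~a3 is left, so a3 = False.
Set a1 = True.
Set a5 = False.
Set a7 = True.
All clauses satisfied.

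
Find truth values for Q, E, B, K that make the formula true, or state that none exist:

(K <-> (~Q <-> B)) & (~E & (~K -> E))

Q: False, E: False, B: True, K: True

  K <-> (~Q <-> B) = True
    ~Q <-> B = True
      ~Q = True
  ~E & (~K -> E) = True
    ~E = True
    ~K -> E = True
      ~K = False
Both conjuncts True, so the formula holds.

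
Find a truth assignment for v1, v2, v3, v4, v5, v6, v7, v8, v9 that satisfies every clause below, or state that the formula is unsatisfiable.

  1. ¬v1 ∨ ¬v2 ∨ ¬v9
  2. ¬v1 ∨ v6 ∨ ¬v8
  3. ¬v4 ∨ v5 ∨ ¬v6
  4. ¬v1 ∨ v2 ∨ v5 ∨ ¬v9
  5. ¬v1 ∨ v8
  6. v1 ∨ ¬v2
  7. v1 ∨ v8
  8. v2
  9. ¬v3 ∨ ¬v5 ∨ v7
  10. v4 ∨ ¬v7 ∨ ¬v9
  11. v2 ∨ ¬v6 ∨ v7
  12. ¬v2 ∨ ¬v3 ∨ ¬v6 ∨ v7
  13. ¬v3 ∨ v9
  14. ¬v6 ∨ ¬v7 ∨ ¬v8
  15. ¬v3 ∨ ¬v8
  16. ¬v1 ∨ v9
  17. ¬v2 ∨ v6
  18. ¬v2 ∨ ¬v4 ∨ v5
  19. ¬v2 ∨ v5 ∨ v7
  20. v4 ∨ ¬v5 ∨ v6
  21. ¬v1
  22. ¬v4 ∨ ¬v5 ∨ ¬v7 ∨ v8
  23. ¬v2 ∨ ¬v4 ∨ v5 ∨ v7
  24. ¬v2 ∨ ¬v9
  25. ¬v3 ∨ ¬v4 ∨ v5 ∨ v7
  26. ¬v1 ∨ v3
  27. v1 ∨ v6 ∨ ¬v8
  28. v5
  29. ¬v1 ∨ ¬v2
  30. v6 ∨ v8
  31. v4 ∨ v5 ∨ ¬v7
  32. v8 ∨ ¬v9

No satisfying assignment exists.

Case v1 = True:
  Clause (¬v1) is falsified — contradiction.
Case v1 = False:
  (v1 ∨ ¬v2) forces v2 = False.
  Clause (v2) is falsified — contradiction.
Both cases fail, so the formula is unsatisfiable.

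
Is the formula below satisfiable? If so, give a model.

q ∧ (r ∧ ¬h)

r = True; h = False; q = True

  r ∧ ¬h = True
    ¬h = True
Both conjuncts True, so the formula holds.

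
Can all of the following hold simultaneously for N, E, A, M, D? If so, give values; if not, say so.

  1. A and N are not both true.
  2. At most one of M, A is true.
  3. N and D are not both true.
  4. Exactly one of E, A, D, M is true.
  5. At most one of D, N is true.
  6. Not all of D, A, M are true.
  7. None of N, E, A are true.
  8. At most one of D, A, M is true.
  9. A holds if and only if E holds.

N = False, E = False, A = False, M = True, D = False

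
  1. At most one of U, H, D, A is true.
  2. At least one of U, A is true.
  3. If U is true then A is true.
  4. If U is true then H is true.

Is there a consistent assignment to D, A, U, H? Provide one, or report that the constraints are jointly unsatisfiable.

D = False, A = True, U = False, H = False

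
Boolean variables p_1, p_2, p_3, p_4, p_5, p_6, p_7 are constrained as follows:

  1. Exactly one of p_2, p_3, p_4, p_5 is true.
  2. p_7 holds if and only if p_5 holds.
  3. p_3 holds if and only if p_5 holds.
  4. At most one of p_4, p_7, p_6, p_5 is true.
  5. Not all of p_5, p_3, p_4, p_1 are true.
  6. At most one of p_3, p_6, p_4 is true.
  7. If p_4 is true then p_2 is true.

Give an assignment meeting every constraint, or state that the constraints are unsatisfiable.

p_1=F, p_2=T, p_3=F, p_4=F, p_5=F, p_6=F, p_7=F

  (1) {p_2, p_3, p_4, p_5}: 1 true — exactly one ✓
  (2) p_7=F, p_5=F — same ✓
  (3) p_3=F, p_5=F — same ✓
  (4) {p_4, p_7, p_6, p_5}: 0 true — at most one ✓
  (5) {p_5, p_3, p_4, p_1}: 0/4 true — not all ✓
  (6) {p_3, p_6, p_4}: 0 true — at most one ✓
  (7) p_4=F ⇒ p_2: vacuous ✓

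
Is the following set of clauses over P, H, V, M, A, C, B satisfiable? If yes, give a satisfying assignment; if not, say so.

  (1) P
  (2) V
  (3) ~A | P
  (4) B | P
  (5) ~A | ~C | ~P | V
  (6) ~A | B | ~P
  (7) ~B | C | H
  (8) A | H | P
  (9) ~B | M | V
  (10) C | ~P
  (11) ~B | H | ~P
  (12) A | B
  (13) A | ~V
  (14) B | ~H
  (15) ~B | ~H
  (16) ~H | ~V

Case P = True:
  (V) forces V = True.
  (C | ~P) forces C = True.
  (A | ~V) forces A = True.
  (~A | B | ~P) forces B = True.
  (~B | H | ~P) forces H = True.
  Clause (~B | ~H) is falsified — contradiction.
Case P = False:
  Clause (P) is falsified — contradiction.
Both cases fail, so the formula is unsatisfiable.

Unsatisfiable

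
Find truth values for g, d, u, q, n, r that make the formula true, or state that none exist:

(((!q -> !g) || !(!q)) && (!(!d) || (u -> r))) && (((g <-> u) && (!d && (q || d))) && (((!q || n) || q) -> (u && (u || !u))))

g = True, d = False, u = True, q = True, n = False, r = True

  ((!q -> !g) || !(!q)) && (!(!d) || (u -> r)) = True
    (!q -> !g) || !(!q) = True
      !q -> !g = True
        !q = False
        !g = False
      !(!q) = True
        !q = False
    !(!d) || (u -> r) = True
      !(!d) = False
        !d = True
      u -> r = True
  ((g <-> u) && (!d && (q || d))) && (((!q || n) || q) -> (u && (u || !u))) = True
    (g <-> u) && (!d && (q || d)) = True
      g <-> u = True
      !d && (q || d) = True
        !d = True
        q || d = True
    ((!q || n) || q) -> (u && (u || !u)) = True
      (!q || n) || q = True
        !q || n = False
          !q = False
      u && (u || !u) = True
        u || !u = True
          !u = False
Both conjuncts True, so the formula holds.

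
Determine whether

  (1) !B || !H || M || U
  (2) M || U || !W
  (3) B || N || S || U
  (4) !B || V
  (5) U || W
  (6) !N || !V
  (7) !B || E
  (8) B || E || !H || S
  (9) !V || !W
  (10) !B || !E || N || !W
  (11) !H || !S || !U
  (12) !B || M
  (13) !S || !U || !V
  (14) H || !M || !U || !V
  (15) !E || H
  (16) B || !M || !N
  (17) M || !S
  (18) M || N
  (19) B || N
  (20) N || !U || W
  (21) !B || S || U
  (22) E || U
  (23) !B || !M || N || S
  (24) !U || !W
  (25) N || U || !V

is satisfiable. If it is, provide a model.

H = False, E = False, U = True, B = False, V = False, S = False, W = False, M = False, N = True

Set H = False.
  then (!E || H) forces E = False.
  then (E || U) forces U = True.
  then (!U || !W) forces W = False.
  then (!B || E) forces B = False.
  then (B || N) forces N = True.
  then (!N || !V) forces V = False.
  then (B || !M || !N) forces M = False.
  then (M || !S) forces S = False.
All clauses satisfied.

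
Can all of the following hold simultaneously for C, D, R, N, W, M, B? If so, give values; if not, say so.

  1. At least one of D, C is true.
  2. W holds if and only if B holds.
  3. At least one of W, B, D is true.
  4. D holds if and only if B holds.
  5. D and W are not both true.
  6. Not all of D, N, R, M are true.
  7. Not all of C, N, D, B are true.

Case W = True:
  (2) with W=T forces B = True.
  (4) with B=T forces D = True.
  Constraint (5) is violated (D=T, W=T) — contradiction.
Case W = False:
  (2) with W=F forces B = False.
  (3) with W=F, B=F forces D = True.
  Constraint (4) is violated (D=T, B=F) — contradiction.
Both cases fail — unsatisfiable.

UNSATISFIABLE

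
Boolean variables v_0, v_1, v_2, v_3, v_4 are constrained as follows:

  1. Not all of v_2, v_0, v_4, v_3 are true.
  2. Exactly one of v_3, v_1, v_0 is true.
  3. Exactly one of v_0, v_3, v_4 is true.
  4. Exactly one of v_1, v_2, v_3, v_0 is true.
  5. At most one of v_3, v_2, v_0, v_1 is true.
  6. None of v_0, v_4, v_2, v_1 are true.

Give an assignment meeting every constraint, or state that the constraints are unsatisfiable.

v_0 = False, v_1 = False, v_2 = False, v_3 = True, v_4 = False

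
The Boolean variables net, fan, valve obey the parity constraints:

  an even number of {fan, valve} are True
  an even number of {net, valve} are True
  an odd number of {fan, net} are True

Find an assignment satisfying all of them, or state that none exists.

No satisfying assignment exists.

Adding constraints 1, 2, 3 mod 2: every variable appears an even number of times on the left, so the left side is 0.
But the right sides sum to 1 (mod 2). 0 ≠ 1 — the system is inconsistent.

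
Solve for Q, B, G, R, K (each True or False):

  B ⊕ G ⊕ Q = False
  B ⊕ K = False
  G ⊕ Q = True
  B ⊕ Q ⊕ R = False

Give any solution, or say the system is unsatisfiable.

Q = False; B = True; G = True; R = True; K = True

B ⊕ G ⊕ Q = T ⊕ T ⊕ F = False ✓
B ⊕ K = T ⊕ T = False ✓
G ⊕ Q = T ⊕ F = True ✓
B ⊕ Q ⊕ R = T ⊕ F ⊕ T = False ✓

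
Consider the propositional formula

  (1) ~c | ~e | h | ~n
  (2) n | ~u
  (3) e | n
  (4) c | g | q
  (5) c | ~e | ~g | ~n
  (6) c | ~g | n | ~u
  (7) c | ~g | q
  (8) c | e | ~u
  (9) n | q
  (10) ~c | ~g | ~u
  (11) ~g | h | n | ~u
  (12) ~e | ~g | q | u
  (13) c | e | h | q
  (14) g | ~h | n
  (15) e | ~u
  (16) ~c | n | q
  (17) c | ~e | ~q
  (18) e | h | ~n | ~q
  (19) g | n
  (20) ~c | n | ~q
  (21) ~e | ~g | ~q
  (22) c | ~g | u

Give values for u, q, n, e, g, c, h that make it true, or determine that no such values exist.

u: False, q: False, n: True, e: False, g: False, c: True, h: True

Set u = False.
Set q = False.
  then (n | q) forces n = True.
Set e = False.
Set g = False.
  then (c | g | q) forces c = True.
Set h = True.
All clauses satisfied.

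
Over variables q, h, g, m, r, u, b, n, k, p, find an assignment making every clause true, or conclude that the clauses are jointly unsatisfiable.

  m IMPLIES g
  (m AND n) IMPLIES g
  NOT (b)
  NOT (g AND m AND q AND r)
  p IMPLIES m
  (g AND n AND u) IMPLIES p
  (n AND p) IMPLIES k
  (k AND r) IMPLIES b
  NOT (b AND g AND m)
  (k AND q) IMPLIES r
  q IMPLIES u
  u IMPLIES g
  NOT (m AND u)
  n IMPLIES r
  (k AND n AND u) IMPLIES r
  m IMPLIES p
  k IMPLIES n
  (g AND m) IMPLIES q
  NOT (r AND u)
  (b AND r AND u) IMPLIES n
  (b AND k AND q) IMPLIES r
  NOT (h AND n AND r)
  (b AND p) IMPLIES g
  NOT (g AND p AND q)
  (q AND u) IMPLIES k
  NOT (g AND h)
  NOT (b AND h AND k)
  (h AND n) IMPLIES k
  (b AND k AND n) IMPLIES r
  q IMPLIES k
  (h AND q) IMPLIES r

Unit clause (NOT b) forces b = False.
Try q = True:
  (NOT q OR u) forces u = True.
  (NOT r OR NOT u) forces r = False.
  (NOT k OR NOT q OR r) forces k = False.
  clause (k OR NOT q OR NOT u) is falsified — backtrack.
So q = False.
Set h = False.
Set g = False.
  then (g OR NOT m) forces m = False.
  then (g OR NOT u) forces u = False.
  then (m OR NOT p) forces p = False.
Set r = True.
  then (b OR NOT k OR NOT r) forces k = False.
Set n = True.
All clauses satisfied.

q = False, h = False, g = False, m = False, r = True, u = False, b = False, n = True, k = False, p = False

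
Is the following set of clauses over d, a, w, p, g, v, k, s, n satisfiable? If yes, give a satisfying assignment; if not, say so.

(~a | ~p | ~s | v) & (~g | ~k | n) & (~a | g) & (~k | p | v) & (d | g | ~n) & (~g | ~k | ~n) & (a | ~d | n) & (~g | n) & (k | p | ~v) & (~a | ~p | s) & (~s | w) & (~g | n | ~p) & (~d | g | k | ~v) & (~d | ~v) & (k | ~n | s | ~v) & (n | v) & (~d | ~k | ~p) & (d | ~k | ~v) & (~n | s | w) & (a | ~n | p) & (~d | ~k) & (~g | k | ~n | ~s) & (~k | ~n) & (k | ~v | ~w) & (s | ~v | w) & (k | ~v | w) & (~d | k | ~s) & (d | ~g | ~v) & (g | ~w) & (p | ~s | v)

d = False, a = False, w = True, p = True, g = True, v = False, k = False, s = False, n = True

Set d = False.
Set a = False.
Try w = False:
  (~s | w) forces s = False.
  (~n | s | w) forces n = False.
  (~g | n) forces g = False.
  (n | v) forces v = True.
  clause (s | ~v | w) is falsified — backtrack.
So w = True.
  then (g | ~w) forces g = True.
  then (~g | n) forces n = True.
  then (a | ~n | p) forces p = True.
  then (~k | ~n) forces k = False.
  then (k | ~v | ~w) forces v = False.
  then (~g | k | ~n | ~s) forces s = False.
All clauses satisfied.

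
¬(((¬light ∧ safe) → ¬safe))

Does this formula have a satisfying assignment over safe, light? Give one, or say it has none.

safe=T; light=F

  ¬(((¬light ∧ safe) → ¬safe)) = True
    (¬light ∧ safe) → ¬safe = False
      ¬light ∧ safe = True
        ¬light = True
      ¬safe = False
The formula evaluates to True.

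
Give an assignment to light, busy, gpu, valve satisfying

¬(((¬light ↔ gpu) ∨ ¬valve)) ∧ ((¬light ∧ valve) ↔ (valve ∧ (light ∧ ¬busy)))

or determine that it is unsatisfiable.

light = True; busy = True; gpu = True; valve = True

  ¬(((¬light ↔ gpu) ∨ ¬valve)) = True
    (¬light ↔ gpu) ∨ ¬valve = False
      ¬light ↔ gpu = False
        ¬light = False
      ¬valve = False
  (¬light ∧ valve) ↔ (valve ∧ (light ∧ ¬busy)) = True
    ¬light ∧ valve = False
      ¬light = False
    valve ∧ (light ∧ ¬busy) = False
      light ∧ ¬busy = False
        ¬busy = False
Both conjuncts True, so the formula holds.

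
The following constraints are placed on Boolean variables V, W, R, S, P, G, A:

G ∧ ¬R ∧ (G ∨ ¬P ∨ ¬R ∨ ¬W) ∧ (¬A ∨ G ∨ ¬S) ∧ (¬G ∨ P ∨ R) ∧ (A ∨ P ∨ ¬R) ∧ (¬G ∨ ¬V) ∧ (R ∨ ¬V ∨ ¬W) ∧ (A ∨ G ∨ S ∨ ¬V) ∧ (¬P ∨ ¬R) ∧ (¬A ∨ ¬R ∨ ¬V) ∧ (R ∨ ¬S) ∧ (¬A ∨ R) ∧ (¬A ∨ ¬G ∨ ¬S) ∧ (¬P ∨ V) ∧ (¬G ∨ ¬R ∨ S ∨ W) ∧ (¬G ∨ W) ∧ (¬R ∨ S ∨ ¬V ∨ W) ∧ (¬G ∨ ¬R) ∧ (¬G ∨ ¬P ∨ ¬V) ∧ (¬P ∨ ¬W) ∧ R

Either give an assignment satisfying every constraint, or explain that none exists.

Unsatisfiable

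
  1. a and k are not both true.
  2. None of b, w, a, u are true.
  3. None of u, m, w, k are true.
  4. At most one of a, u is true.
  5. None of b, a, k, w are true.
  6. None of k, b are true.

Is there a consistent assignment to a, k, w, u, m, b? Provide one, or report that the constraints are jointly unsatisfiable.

a = False; k = False; w = False; u = False; m = False; b = False

  (1) a=F, k=F — not both ✓
  (2) {b, w, a, u}: 0 true — none ✓
  (3) {u, m, w, k}: 0 true — none ✓
  (4) {a, u}: 0 true — at most one ✓
  (5) {b, a, k, w}: 0 true — none ✓
  (6) {k, b}: 0 true — none ✓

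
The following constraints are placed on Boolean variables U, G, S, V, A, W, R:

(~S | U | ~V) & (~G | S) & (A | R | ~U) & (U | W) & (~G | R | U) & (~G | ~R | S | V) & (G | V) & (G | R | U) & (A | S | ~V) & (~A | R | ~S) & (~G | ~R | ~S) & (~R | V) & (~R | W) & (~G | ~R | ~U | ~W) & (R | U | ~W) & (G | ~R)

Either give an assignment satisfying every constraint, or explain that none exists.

Set U = True.
Set G = False.
  then (G | V) forces V = True.
  then (G | ~R) forces R = False.
  then (A | R | ~U) forces A = True.
  then (~A | R | ~S) forces S = False.
Set W = True.
All clauses satisfied.

U=T, G=F, S=F, V=T, A=T, W=T, R=F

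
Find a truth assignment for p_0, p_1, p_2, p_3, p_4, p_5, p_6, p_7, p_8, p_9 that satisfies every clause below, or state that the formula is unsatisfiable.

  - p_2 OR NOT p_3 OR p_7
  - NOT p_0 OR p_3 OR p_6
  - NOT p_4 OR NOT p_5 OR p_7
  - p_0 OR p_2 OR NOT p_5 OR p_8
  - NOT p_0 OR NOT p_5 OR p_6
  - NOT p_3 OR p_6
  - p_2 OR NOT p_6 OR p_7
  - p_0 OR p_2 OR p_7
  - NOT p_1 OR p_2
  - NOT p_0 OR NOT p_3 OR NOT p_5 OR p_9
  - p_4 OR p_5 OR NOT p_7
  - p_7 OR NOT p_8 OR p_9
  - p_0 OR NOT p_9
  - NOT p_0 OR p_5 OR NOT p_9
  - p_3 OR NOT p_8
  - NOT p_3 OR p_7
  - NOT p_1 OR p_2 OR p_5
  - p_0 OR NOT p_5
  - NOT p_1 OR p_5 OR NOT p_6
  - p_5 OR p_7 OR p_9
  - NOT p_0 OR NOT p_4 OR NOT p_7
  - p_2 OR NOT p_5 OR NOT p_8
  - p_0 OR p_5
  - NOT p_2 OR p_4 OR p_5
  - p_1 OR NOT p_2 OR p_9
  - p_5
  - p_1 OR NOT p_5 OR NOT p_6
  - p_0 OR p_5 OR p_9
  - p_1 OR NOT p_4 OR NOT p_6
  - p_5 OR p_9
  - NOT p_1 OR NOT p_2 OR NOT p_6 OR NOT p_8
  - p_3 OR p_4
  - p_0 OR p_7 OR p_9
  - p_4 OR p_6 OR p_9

p_0=T, p_1=T, p_2=T, p_3=T, p_4=F, p_5=T, p_6=T, p_7=T, p_8=F, p_9=T

Unit clause (p_5) forces p_5 = True.
In (p_0 OR NOT p_5) only p_0 is left, so p_0 = True.
In (NOT p_0 OR NOT p_5 OR p_6) only p_6 is left, so p_6 = True.
In (p_1 OR NOT p_5 OR NOT p_6) only p_1 is left, so p_1 = True.
In (NOT p_1 OR p_2) only p_2 is left, so p_2 = True.
In (NOT p_1 OR NOT p_2 OR NOT p_6 OR NOT p_8) only NOT p_8 is left, so p_8 = False.
Try p_3 = False:
  (p_3 OR p_4) forces p_4 = True.
  (NOT p_4 OR NOT p_5 OR p_7) forces p_7 = True.
  clause (NOT p_0 OR NOT p_4 OR NOT p_7) is falsified — backtrack.
So p_3 = True.
  then (NOT p_0 OR NOT p_3 OR NOT p_5 OR p_9) forces p_9 = True.
  then (NOT p_3 OR p_7) forces p_7 = True.
  then (NOT p_0 OR NOT p_4 OR NOT p_7) forces p_4 = False.
All clauses satisfied.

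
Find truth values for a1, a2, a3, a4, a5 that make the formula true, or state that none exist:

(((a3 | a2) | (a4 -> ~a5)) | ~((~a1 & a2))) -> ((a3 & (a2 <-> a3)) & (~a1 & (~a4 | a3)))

a1=F, a2=T, a3=T, a4=F, a5=T

  (((a3 | a2) | (a4 -> ~a5)) | ~((~a1 & a2))) -> ((a3 & (a2 <-> a3)) & (~a1 & (~a4 | a3))) = True
    ((a3 | a2) | (a4 -> ~a5)) | ~((~a1 & a2)) = True
      (a3 | a2) | (a4 -> ~a5) = True
        a3 | a2 = True
        a4 -> ~a5 = True
          ~a5 = False
      ~((~a1 & a2)) = False
        ~a1 & a2 = True
          ~a1 = True
    (a3 & (a2 <-> a3)) & (~a1 & (~a4 | a3)) = True
      a3 & (a2 <-> a3) = True
        a2 <-> a3 = True
      ~a1 & (~a4 | a3) = True
        ~a1 = True
        ~a4 | a3 = True
          ~a4 = True
The formula evaluates to True.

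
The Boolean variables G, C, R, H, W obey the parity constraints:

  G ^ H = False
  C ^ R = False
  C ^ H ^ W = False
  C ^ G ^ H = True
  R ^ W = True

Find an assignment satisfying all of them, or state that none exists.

G = True; C = True; R = True; H = True; W = False

G ^ H = T ^ T = False ✓
C ^ R = T ^ T = False ✓
C ^ H ^ W = T ^ T ^ F = False ✓
C ^ G ^ H = T ^ T ^ T = True ✓
R ^ W = T ^ F = True ✓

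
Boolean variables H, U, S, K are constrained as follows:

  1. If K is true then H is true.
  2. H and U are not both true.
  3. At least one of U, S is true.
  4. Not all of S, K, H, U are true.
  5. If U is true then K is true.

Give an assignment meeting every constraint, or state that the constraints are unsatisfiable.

H=T, U=F, S=T, K=F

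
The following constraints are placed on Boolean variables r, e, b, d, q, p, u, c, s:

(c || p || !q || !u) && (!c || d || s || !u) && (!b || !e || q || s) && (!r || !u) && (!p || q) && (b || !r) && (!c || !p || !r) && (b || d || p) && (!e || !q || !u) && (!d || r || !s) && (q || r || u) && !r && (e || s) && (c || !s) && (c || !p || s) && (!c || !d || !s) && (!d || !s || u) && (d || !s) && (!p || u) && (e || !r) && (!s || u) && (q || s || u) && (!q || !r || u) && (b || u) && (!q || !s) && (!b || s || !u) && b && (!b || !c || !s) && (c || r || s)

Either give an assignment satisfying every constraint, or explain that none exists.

Unit clause (!r) forces r = False.
Unit clause (b) forces b = True.
Try e = False:
  (e || s) forces s = True.
  (!d || r || !s) forces d = False.
  clause (d || !s) is falsified — backtrack.
So e = True.
Set d = True.
  then (!d || r || !s) forces s = False.
  then (!b || s || !u) forces u = False.
  then (c || r || s) forces c = True.
  then (!b || !e || q || s) forces q = True.
  then (!p || u) forces p = False.
All clauses satisfied.

r = False; e = True; b = True; d = True; q = True; p = False; u = False; c = True; s = False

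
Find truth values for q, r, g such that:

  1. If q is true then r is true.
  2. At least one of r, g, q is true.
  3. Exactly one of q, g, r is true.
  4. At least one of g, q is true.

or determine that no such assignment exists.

q: False, r: False, g: True

  (1) q=F ⇒ r: vacuous ✓
  (2) {r, g, q}: 1 true — at least one ✓
  (3) {q, g, r}: 1 true — exactly one ✓
  (4) {g, q}: 1 true — at least one ✓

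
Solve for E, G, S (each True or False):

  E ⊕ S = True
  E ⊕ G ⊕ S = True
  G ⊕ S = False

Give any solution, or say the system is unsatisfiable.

E=T; G=F; S=F

E ⊕ S = T ⊕ F = True ✓
E ⊕ G ⊕ S = T ⊕ F ⊕ F = True ✓
G ⊕ S = F ⊕ F = False ✓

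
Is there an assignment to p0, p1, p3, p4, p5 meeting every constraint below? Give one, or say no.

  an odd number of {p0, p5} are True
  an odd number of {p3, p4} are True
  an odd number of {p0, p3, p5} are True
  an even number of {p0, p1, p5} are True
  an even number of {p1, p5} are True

p0 = False, p1 = True, p3 = False, p4 = True, p5 = True

{p0, p5}: 1 true → odd ✓
{p3, p4}: 1 true → odd ✓
{p0, p3, p5}: 1 true → odd ✓
{p0, p1, p5}: 2 true → even ✓
{p1, p5}: 2 true → even ✓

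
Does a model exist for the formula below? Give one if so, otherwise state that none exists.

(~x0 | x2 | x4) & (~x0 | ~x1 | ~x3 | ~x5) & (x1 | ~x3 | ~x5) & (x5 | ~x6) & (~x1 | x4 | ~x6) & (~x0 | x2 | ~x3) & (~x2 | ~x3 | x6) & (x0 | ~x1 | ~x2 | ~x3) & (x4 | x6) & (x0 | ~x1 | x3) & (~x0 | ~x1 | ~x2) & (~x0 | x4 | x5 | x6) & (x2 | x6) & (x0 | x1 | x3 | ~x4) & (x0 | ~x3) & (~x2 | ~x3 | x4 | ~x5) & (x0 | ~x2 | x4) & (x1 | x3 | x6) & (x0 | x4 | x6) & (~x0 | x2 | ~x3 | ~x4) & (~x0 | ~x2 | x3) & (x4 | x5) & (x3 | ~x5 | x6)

x0: False, x1: False, x2: False, x3: False, x4: False, x5: True, x6: True

Set x0 = False.
  then (x0 | ~x3) forces x3 = False.
  then (x0 | ~x1 | x3) forces x1 = False.
  then (x0 | x1 | x3 | ~x4) forces x4 = False.
  then (x0 | ~x2 | x4) forces x2 = False.
  then (x1 | x3 | x6) forces x6 = True.
  then (x4 | x5) forces x5 = True.
All clauses satisfied.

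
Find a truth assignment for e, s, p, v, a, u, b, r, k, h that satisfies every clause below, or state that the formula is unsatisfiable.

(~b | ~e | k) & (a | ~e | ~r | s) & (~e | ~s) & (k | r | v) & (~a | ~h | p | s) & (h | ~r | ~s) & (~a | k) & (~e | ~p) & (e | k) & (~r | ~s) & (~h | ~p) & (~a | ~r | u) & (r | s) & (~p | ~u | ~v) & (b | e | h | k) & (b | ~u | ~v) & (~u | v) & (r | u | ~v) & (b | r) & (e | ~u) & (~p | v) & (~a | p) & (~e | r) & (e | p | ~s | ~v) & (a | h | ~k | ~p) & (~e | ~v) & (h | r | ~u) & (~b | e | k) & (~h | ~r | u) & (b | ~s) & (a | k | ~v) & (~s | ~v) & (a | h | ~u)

e = False, s = False, p = False, v = False, a = False, u = False, b = False, r = True, k = True, h = False

Set e = False.
  then (e | k) forces k = True.
  then (e | ~u) forces u = False.
Set s = False.
  then (r | s) forces r = True.
  then (~h | ~r | u) forces h = False.
  then (~a | ~r | u) forces a = False.
  then (a | h | ~k | ~p) forces p = False.
Set v = False.
Set b = False.
All clauses satisfied.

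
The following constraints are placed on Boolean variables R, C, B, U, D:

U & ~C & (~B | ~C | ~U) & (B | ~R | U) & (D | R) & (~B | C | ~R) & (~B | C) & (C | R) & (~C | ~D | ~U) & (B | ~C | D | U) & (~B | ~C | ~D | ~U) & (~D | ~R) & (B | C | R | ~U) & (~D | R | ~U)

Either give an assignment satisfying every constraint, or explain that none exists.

Unit clause (U) forces U = True.
Unit clause (~C) forces C = False.
In (~B | C) only ~B is left, so B = False.
In (C | R) only R is left, so R = True.
In (~D | ~R) only ~D is left, so D = False.
All clauses satisfied.

R=T, C=F, B=F, U=T, D=F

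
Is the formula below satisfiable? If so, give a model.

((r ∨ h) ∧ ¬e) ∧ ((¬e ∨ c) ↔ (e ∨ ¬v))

c = False, v = False, e = False, r = False, h = True

  (r ∨ h) ∧ ¬e = True
    r ∨ h = True
    ¬e = True
  (¬e ∨ c) ↔ (e ∨ ¬v) = True
    ¬e ∨ c = True
      ¬e = True
    e ∨ ¬v = True
      ¬v = True
Both conjuncts True, so the formula holds.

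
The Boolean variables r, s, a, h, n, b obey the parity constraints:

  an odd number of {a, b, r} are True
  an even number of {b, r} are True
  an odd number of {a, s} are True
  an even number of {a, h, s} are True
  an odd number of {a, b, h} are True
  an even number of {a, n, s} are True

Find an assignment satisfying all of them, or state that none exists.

r: True, s: False, a: True, h: True, n: True, b: True

{a, b, r}: 3 true → odd ✓
{b, r}: 2 true → even ✓
{a, s}: 1 true → odd ✓
{a, h, s}: 2 true → even ✓
{a, b, h}: 3 true → odd ✓
{a, n, s}: 2 true → even ✓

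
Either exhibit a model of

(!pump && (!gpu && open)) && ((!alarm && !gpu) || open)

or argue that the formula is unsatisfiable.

alarm: True, pump: False, open: True, gpu: False

  !pump && (!gpu && open) = True
    !pump = True
    !gpu && open = True
      !gpu = True
  (!alarm && !gpu) || open = True
    !alarm && !gpu = False
      !alarm = False
      !gpu = True
Both conjuncts True, so the formula holds.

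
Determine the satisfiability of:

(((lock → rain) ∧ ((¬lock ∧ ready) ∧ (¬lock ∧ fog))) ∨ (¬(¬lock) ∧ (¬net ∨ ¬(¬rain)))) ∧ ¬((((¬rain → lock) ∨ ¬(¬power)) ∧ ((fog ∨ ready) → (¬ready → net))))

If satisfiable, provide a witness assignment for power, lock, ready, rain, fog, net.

power = True, lock = True, ready = False, rain = False, fog = True, net = False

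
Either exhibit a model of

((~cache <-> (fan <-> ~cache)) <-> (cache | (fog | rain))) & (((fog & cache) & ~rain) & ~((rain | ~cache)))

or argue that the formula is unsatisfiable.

fog = True, rain = False, fan = True, cache = True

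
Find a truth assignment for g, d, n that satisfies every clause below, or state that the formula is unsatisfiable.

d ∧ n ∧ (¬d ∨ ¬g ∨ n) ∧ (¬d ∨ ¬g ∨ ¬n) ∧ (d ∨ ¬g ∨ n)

Unit clause (d) forces d = True.
Unit clause (n) forces n = True.
In (¬d ∨ ¬g ∨ ¬n) only ¬g is left, so g = False.
Check each clause:
  (d): d holds.
  (n): n holds.
  (¬d ∨ ¬g ∨ n): ¬g holds.
  (¬d ∨ ¬g ∨ ¬n): ¬g holds.
  (d ∨ ¬g ∨ n): d holds.
All clauses satisfied.

g = False; d = True; n = True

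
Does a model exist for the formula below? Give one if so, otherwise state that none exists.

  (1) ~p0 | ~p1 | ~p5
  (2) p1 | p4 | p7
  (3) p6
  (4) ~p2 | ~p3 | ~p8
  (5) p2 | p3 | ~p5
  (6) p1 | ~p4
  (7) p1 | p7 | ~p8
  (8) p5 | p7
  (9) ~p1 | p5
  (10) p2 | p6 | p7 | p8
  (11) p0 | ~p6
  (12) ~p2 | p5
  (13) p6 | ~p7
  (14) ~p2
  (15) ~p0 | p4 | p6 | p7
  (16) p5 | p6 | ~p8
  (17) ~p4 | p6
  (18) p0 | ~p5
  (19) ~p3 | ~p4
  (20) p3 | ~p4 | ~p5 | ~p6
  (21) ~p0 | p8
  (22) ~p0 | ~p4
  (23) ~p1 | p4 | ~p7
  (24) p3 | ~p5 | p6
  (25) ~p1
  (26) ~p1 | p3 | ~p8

p0: True, p1: False, p2: False, p3: True, p4: False, p5: False, p6: True, p7: True, p8: True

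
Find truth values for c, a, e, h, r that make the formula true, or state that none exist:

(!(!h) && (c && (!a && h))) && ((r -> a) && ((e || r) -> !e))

c = True, a = False, e = False, h = True, r = False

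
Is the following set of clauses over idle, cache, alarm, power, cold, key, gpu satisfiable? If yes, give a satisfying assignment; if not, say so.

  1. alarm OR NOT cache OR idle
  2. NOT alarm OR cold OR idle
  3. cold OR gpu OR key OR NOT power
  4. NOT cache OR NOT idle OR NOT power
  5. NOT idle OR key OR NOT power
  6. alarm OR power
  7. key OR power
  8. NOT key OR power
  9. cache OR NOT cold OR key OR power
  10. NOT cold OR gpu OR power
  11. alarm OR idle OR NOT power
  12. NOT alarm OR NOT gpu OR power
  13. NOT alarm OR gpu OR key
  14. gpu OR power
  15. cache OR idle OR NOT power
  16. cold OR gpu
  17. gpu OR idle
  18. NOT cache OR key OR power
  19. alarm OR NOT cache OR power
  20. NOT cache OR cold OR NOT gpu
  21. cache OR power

idle=T; cache=F; alarm=F; power=T; cold=F; key=T; gpu=T

Set idle = True.
Try cache = True:
  (NOT cache OR NOT idle OR NOT power) forces power = False.
  (alarm OR power) forces alarm = True.
  (key OR power) forces key = True.
  clause (NOT key OR power) is falsified — backtrack.
So cache = False.
  then (cache OR power) forces power = True.
  then (NOT idle OR key OR NOT power) forces key = True.
Set alarm = False.
Set cold = False.
  then (cold OR gpu) forces gpu = True.
All clauses satisfied.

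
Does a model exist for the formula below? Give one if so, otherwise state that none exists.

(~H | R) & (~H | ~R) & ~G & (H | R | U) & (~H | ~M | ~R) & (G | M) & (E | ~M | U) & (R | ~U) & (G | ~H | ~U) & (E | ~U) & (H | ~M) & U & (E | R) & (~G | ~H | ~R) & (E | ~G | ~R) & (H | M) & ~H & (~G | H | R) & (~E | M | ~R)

Case H = True:
  Clause (~H) is falsified — contradiction.
Case H = False:
  (~G) forces G = False.
  (G | M) forces M = True.
  Clause (H | ~M) is falsified — contradiction.
Both cases fail, so the formula is unsatisfiable.

No satisfying assignment exists.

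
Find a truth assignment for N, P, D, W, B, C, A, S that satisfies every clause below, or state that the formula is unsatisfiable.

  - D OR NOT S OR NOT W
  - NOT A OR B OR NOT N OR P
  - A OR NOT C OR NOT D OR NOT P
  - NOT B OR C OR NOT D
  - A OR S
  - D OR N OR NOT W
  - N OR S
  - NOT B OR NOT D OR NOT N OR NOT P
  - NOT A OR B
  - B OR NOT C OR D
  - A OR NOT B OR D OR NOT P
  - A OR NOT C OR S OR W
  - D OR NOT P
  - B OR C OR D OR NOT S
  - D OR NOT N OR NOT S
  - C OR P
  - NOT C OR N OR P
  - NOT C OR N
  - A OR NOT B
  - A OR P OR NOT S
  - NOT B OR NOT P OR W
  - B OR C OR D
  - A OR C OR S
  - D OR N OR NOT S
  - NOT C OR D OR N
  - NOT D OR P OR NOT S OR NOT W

Set N = True.
Set P = True.
  then (D OR NOT P) forces D = True.
  then (NOT B OR NOT D OR NOT N OR NOT P) forces B = False.
  then (NOT A OR B) forces A = False.
  then (A OR NOT C OR NOT D OR NOT P) forces C = False.
  then (A OR S) forces S = True.
Set W = True.
All clauses satisfied.

N=T, P=T, D=T, W=T, B=F, C=F, A=F, S=T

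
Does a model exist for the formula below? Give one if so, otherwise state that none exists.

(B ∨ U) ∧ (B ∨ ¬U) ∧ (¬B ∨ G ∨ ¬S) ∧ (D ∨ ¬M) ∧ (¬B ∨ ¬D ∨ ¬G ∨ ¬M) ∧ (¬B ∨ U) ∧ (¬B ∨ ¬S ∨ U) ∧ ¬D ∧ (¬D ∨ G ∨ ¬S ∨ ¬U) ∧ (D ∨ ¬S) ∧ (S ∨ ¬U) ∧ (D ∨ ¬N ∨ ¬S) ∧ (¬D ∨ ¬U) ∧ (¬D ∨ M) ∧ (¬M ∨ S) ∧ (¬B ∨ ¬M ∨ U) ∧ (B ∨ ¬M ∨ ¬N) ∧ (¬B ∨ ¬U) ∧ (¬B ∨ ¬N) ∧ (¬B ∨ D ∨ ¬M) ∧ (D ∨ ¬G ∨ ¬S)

Case B = True:
  (¬B ∨ U) forces U = True.
  Clause (¬B ∨ ¬U) is falsified — contradiction.
Case B = False:
  (B ∨ U) forces U = True.
  Clause (B ∨ ¬U) is falsified — contradiction.
Both cases fail, so the formula is unsatisfiable.

UNSATISFIABLE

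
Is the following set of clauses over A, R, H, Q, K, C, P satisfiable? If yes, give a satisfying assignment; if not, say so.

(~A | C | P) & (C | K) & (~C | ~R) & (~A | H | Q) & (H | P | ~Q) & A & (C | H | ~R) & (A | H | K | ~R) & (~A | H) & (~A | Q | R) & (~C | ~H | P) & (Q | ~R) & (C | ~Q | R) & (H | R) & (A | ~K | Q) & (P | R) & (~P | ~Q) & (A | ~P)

UNSATISFIABLE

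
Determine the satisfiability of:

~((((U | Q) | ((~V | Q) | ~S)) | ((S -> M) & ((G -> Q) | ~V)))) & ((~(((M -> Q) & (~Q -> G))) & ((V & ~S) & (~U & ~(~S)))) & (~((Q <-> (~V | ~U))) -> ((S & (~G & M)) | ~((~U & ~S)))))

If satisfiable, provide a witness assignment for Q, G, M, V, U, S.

The formula is unsatisfiable.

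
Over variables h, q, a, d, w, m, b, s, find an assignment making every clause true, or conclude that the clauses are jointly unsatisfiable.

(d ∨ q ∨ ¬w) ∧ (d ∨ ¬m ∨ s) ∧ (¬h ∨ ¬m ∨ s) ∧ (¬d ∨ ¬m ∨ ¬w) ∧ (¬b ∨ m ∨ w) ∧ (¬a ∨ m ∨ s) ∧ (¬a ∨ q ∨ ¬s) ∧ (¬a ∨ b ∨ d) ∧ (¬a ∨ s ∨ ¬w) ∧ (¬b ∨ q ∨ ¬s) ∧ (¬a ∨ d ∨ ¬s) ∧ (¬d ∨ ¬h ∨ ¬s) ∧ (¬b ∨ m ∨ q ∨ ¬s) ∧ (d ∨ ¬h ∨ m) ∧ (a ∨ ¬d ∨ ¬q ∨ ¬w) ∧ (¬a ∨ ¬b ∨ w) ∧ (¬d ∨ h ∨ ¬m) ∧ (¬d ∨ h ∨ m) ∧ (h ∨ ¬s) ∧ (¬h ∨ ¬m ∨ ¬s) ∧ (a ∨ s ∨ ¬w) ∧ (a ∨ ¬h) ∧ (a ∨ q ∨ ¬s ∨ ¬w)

Set h = False.
  then (h ∨ ¬s) forces s = False.
Set q = True.
Try a = True:
  (¬a ∨ m ∨ s) forces m = True.
  (d ∨ ¬m ∨ s) forces d = True.
  clause (¬d ∨ h ∨ ¬m) is falsified — backtrack.
So a = False.
  then (a ∨ s ∨ ¬w) forces w = False.
Set d = False.
  then (d ∨ ¬m ∨ s) forces m = False.
  then (¬b ∨ m ∨ w) forces b = False.
All clauses satisfied.

h: False; q: True; a: False; d: False; w: False; m: False; b: False; s: False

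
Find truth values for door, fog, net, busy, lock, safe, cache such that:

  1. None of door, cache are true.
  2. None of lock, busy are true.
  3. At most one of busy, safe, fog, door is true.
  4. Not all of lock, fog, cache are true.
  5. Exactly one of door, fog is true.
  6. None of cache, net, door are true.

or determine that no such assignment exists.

door = False, fog = True, net = False, busy = False, lock = False, safe = False, cache = False

  (1) {door, cache}: 0 true — none ✓
  (2) {lock, busy}: 0 true — none ✓
  (3) {busy, safe, fog, door}: 1 true — at most one ✓
  (4) {lock, fog, cache}: 1/3 true — not all ✓
  (5) {door, fog}: 1 true — exactly one ✓
  (6) {cache, net, door}: 0 true — none ✓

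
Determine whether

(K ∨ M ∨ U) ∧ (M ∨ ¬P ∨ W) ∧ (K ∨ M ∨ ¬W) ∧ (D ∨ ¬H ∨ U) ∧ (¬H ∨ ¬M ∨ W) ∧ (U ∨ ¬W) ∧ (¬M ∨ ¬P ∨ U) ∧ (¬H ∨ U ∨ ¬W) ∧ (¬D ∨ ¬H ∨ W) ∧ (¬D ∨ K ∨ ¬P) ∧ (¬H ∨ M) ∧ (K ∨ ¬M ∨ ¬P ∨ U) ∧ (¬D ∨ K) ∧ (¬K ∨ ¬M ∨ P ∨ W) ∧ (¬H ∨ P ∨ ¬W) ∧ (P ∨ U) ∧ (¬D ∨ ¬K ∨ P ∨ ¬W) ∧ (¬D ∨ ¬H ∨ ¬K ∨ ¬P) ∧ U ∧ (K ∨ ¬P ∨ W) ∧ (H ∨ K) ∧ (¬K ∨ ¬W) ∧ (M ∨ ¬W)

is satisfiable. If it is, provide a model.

K = False, W = True, P = True, D = False, U = True, M = True, H = True

Unit clause (U) forces U = True.
Set K = False.
  then (¬D ∨ K) forces D = False.
  then (H ∨ K) forces H = True.
  then (¬H ∨ M) forces M = True.
  then (¬H ∨ ¬M ∨ W) forces W = True.
  then (¬H ∨ P ∨ ¬W) forces P = True.
All clauses satisfied.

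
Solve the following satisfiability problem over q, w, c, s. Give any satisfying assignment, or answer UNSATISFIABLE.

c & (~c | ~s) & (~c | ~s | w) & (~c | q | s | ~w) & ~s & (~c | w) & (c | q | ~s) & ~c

Case c = True:
  Clause (~c) is falsified — contradiction.
Case c = False:
  Clause (c) is falsified — contradiction.
Both cases fail, so the formula is unsatisfiable.

No satisfying assignment exists.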